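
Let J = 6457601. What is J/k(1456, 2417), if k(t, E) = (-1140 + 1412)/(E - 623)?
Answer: 5792468097/136 ≈ 4.2592e+7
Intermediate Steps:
k(t, E) = 272/(-623 + E)
J/k(1456, 2417) = 6457601/((272/(-623 + 2417))) = 6457601/((272/1794)) = 6457601/((272*(1/1794))) = 6457601/(136/897) = 6457601*(897/136) = 5792468097/136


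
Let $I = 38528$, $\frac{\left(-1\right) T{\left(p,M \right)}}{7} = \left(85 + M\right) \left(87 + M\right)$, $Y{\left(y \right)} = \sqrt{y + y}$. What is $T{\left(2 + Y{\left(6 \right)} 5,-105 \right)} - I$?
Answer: $-41048$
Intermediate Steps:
$Y{\left(y \right)} = \sqrt{2} \sqrt{y}$ ($Y{\left(y \right)} = \sqrt{2 y} = \sqrt{2} \sqrt{y}$)
$T{\left(p,M \right)} = - 7 \left(85 + M\right) \left(87 + M\right)$
$T{\left(2 + Y{\left(6 \right)} 5,-105 \right)} - I = \left(-51765 - -126420 - 7 \left(-105\right)^{2}\right) - 38528 = \left(-51765 + 126420 - 77175\right) - 38528 = -2520 - 38528 = -41048$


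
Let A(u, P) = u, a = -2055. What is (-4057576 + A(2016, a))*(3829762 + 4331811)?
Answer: -33099748995880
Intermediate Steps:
(-4057576 + A(2016, a))*(3829762 + 4331811) = (-4057576 + 2016)*(3829762 + 4331811) = -4055560*8161573 = -33099748995880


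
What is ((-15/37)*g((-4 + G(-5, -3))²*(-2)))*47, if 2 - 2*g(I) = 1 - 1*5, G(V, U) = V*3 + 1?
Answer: -2115/37 ≈ -57.162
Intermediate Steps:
G(V, U) = 1 + 3*V (G(V, U) = 3*V + 1 = 1 + 3*V)
g(I) = 3 (g(I) = 1 - (1 - 1*5)/2 = 1 - (1 - 5)/2 = 1 - ½*(-4) = 1 + 2 = 3)
((-15/37)*g((-4 + G(-5, -3))²*(-2)))*47 = (-15/37*3)*47 = (-15*1/37*3)*47 = -15/37*3*47 = -45/37*47 = -2115/37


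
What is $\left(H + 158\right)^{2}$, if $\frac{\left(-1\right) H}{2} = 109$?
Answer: $3600$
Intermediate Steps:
$H = -218$ ($H = \left(-2\right) 109 = -218$)
$\left(H + 158\right)^{2} = \left(-218 + 158\right)^{2} = \left(-60\right)^{2} = 3600$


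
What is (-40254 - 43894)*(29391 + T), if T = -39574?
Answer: 856879084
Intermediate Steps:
(-40254 - 43894)*(29391 + T) = (-40254 - 43894)*(29391 - 39574) = -84148*(-10183) = 856879084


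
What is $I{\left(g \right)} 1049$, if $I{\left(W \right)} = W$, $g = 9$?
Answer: $9441$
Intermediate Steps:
$I{\left(g \right)} 1049 = 9 \cdot 1049 = 9441$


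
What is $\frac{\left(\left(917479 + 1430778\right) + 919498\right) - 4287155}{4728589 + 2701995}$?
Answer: $- \frac{127425}{928823} \approx -0.13719$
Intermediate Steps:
$\frac{\left(\left(917479 + 1430778\right) + 919498\right) - 4287155}{4728589 + 2701995} = \frac{\left(2348257 + 919498\right) - 4287155}{7430584} = \left(3267755 - 4287155\right) \frac{1}{7430584} = \left(-1019400\right) \frac{1}{7430584} = - \frac{127425}{928823}$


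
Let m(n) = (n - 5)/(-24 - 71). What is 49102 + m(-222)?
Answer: 4664917/95 ≈ 49104.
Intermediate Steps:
m(n) = 1/19 - n/95 (m(n) = (-5 + n)/(-95) = (-5 + n)*(-1/95) = 1/19 - n/95)
49102 + m(-222) = 49102 + (1/19 - 1/95*(-222)) = 49102 + (1/19 + 222/95) = 49102 + 227/95 = 4664917/95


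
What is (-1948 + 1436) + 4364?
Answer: 3852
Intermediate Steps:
(-1948 + 1436) + 4364 = -512 + 4364 = 3852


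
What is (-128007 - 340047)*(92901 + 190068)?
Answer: -132444772326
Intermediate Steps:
(-128007 - 340047)*(92901 + 190068) = -468054*282969 = -132444772326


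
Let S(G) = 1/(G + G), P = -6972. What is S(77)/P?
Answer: -1/1073688 ≈ -9.3137e-7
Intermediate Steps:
S(G) = 1/(2*G)
S(77)/P = ((½)/77)/(-6972) = ((½)*(1/77))*(-1/6972) = (1/154)*(-1/6972) = -1/1073688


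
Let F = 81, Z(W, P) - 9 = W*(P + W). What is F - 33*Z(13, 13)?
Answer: -11370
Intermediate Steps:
Z(W, P) = 9 + W*(P + W)
F - 33*Z(13, 13) = 81 - 33*(9 + 13² + 13*13) = 81 - 33*(9 + 169 + 169) = 81 - 33*347 = 81 - 11451 = -11370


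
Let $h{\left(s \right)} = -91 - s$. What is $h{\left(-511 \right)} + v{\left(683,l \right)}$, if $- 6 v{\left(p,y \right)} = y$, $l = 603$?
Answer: $\frac{639}{2} \approx 319.5$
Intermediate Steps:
$v{\left(p,y \right)} = - \frac{y}{6}$
$h{\left(-511 \right)} + v{\left(683,l \right)} = \left(-91 - -511\right) - \frac{201}{2} = \left(-91 + 511\right) - \frac{201}{2} = 420 - \frac{201}{2} = \frac{639}{2}$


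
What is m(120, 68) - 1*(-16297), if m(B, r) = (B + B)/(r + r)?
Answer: 277079/17 ≈ 16299.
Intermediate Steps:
m(B, r) = B/r (m(B, r) = (2*B)/((2*r)) = (2*B)*(1/(2*r)) = B/r)
m(120, 68) - 1*(-16297) = 120/68 - 1*(-16297) = 120*(1/68) + 16297 = 30/17 + 16297 = 277079/17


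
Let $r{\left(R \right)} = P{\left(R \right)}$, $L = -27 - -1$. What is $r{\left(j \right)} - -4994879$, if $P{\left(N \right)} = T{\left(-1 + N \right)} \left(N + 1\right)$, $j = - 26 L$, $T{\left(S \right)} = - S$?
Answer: $4537904$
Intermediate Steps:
$L = -26$ ($L = -27 + 1 = -26$)
$j = 676$ ($j = \left(-26\right) \left(-26\right) = 676$)
$P{\left(N \right)} = \left(1 + N\right) \left(1 - N\right)$ ($P{\left(N \right)} = - (-1 + N) \left(N + 1\right) = \left(1 - N\right) \left(1 + N\right) = \left(1 + N\right) \left(1 - N\right)$)
$r{\left(R \right)} = 1 - R^{2}$
$r{\left(j \right)} - -4994879 = \left(1 - 676^{2}\right) - -4994879 = \left(1 - 456976\right) + 4994879 = -456975 + 4994879 = 4537904$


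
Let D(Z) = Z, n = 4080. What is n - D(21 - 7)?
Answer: 4066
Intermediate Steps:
n - D(21 - 7) = 4080 - (21 - 7) = 4080 - 1*14 = 4080 - 14 = 4066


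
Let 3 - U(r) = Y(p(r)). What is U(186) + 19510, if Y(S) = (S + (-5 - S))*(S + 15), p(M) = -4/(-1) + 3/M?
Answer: 1215701/62 ≈ 19608.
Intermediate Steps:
p(M) = 4 + 3/M (p(M) = -4*(-1) + 3/M = 4 + 3/M)
Y(S) = -75 - 5*S (Y(S) = -5*(15 + S) = -75 - 5*S)
U(r) = 98 + 15/r (U(r) = 3 - (-75 - 5*(4 + 3/r)) = 3 - (-75 + (-20 - 15/r)) = 3 - (-95 - 15/r) = 3 + (95 + 15/r) = 98 + 15/r)
U(186) + 19510 = (98 + 15/186) + 19510 = (98 + 15*(1/186)) + 19510 = (98 + 5/62) + 19510 = 6081/62 + 19510 = 1215701/62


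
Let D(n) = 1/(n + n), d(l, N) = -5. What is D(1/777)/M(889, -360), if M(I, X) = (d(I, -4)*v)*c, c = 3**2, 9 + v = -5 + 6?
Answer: 259/240 ≈ 1.0792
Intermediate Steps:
v = -8 (v = -9 + (-5 + 6) = -9 + 1 = -8)
c = 9
M(I, X) = 360 (M(I, X) = -5*(-8)*9 = 40*9 = 360)
D(n) = 1/(2*n)
D(1/777)/M(889, -360) = (1/(2*(1/777)))/360 = (1/(2*(1/777)))*(1/360) = ((1/2)*777)*(1/360) = (777/2)*(1/360) = 259/240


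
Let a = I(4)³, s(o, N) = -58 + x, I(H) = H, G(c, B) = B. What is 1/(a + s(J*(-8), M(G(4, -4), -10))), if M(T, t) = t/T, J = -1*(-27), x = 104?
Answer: 1/110 ≈ 0.0090909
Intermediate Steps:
J = 27
s(o, N) = 46 (s(o, N) = -58 + 104 = 46)
a = 64 (a = 4³ = 64)
1/(a + s(J*(-8), M(G(4, -4), -10))) = 1/(64 + 46) = 1/110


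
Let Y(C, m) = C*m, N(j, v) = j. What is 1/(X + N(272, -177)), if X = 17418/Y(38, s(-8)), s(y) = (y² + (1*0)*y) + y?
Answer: 1064/298117 ≈ 0.0035691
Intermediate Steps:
s(y) = y + y² (s(y) = (y² + 0*y) + y = (y² + 0) + y = y² + y = y + y²)
X = 8709/1064 (X = 17418/((38*(-8*(1 - 8)))) = 17418/((38*(-8*(-7)))) = 17418/((38*56)) = 17418/2128 = 17418*(1/2128) = 8709/1064 ≈ 8.1852)
1/(X + N(272, -177)) = 1/(8709/1064 + 272) = 1/(298117/1064) = 1064/298117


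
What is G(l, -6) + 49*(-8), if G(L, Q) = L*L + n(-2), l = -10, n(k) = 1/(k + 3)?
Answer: -291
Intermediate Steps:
n(k) = 1/(3 + k)
G(L, Q) = 1 + L² (G(L, Q) = L*L + 1/(3 - 2) = L² + 1/1 = L² + 1 = 1 + L²)
G(l, -6) + 49*(-8) = (1 + (-10)²) + 49*(-8) = (1 + 100) - 392 = 101 - 392 = -291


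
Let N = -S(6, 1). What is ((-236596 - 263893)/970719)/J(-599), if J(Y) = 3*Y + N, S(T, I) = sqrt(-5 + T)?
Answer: 500489/1745352762 ≈ 0.00028676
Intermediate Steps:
N = -1 (N = -sqrt(-5 + 6) = -sqrt(1) = -1*1 = -1)
J(Y) = -1 + 3*Y (J(Y) = 3*Y - 1 = -1 + 3*Y)
((-236596 - 263893)/970719)/J(-599) = ((-236596 - 263893)/970719)/(-1 + 3*(-599)) = (-500489*1/970719)/(-1 - 1797) = -500489/970719/(-1798) = -500489/970719*(-1/1798) = 500489/1745352762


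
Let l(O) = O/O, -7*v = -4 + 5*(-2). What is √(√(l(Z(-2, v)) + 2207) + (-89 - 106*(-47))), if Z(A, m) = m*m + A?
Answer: √(4893 + 4*√138) ≈ 70.285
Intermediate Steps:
v = 2 (v = -(-4 + 5*(-2))/7 = -(-4 - 10)/7 = -⅐*(-14) = 2)
Z(A, m) = A + m² (Z(A, m) = m² + A = A + m²)
l(O) = 1
√(√(l(Z(-2, v)) + 2207) + (-89 - 106*(-47))) = √(√(1 + 2207) + (-89 - 106*(-47))) = √(√2208 + (-89 + 4982)) = √(4*√138 + 4893) = √(4893 + 4*√138)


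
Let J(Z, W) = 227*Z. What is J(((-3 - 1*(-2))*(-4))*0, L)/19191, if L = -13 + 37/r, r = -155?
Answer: 0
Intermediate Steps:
L = -2052/155 (L = -13 + 37/(-155) = -13 + 37*(-1/155) = -13 - 37/155 = -2052/155 ≈ -13.239)
J(((-3 - 1*(-2))*(-4))*0, L)/19191 = (227*(((-3 - 1*(-2))*(-4))*0))/19191 = (227*(((-3 + 2)*(-4))*0))*(1/19191) = (227*(-1*(-4)*0))*(1/19191) = (227*(4*0))*(1/19191) = (227*0)*(1/19191) = 0*(1/19191) = 0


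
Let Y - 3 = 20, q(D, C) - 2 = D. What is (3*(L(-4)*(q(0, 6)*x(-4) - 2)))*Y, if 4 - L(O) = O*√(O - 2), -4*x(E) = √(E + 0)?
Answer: -276*(1 + I*√6)*(2 + I) ≈ 124.06 - 1628.1*I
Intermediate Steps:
q(D, C) = 2 + D
x(E) = -√E/4 (x(E) = -√(E + 0)/4 = -√E/4)
Y = 23 (Y = 3 + 20 = 23)
L(O) = 4 - O*√(-2 + O) (L(O) = 4 - O*√(O - 2) = 4 - O*√(-2 + O))
(3*(L(-4)*(q(0, 6)*x(-4) - 2)))*Y = (3*((4 - 1*(-4)*√(-2 - 4))*((2 + 0)*(-I/2) - 2)))*23 = (3*((4 - 1*(-4)*√(-6))*(2*(-I/2) - 2)))*23 = (3*((4 - 1*(-4)*I*√6)*(2*(-I/2) - 2)))*23 = (3*((4 + 4*I*√6)*(-I - 2)))*23 = (3*((4 + 4*I*√6)*(-2 - I)))*23 = (3*((-2 - I)*(4 + 4*I*√6)))*23 = (3*(-2 - I)*(4 + 4*I*√6))*23 = 69*(-2 - I)*(4 + 4*I*√6)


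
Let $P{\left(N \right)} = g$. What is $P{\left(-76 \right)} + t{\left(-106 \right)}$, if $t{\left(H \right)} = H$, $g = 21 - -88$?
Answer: $3$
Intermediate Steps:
$g = 109$ ($g = 21 + 88 = 109$)
$P{\left(N \right)} = 109$
$P{\left(-76 \right)} + t{\left(-106 \right)} = 109 - 106 = 3$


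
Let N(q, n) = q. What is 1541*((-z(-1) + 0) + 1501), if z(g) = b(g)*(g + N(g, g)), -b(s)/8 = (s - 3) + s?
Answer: 2436321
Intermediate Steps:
b(s) = 24 - 16*s (b(s) = -8*((s - 3) + s) = -8*((-3 + s) + s) = -8*(-3 + 2*s) = 24 - 16*s)
z(g) = 2*g*(24 - 16*g) (z(g) = (24 - 16*g)*(g + g) = (24 - 16*g)*(2*g) = 2*g*(24 - 16*g))
1541*((-z(-1) + 0) + 1501) = 1541*((-16*(-1)*(3 - 2*(-1)) + 0) + 1501) = 1541*((-16*(-1)*(3 + 2) + 0) + 1501) = 1541*((-16*(-1)*5 + 0) + 1501) = 1541*((-1*(-80) + 0) + 1501) = 1541*((80 + 0) + 1501) = 1541*(80 + 1501) = 1541*1581 = 2436321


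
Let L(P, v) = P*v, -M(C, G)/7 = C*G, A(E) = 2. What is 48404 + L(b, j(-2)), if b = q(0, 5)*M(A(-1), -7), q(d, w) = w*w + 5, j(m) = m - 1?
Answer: 39584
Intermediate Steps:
j(m) = -1 + m
M(C, G) = -7*C*G
q(d, w) = 5 + w**2 (q(d, w) = w**2 + 5 = 5 + w**2)
b = 2940 (b = (5 + 5**2)*(-7*2*(-7)) = (5 + 25)*98 = 30*98 = 2940)
48404 + L(b, j(-2)) = 48404 + 2940*(-1 - 2) = 48404 + 2940*(-3) = 48404 - 8820 = 39584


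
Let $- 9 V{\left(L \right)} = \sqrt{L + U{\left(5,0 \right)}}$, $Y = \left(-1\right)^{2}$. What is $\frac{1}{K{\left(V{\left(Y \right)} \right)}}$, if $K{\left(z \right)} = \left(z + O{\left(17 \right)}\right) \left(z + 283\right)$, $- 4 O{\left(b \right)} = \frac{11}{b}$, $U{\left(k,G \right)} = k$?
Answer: $\frac{154067940}{12933320381} - \frac{105935364 \sqrt{6}}{12933320381} \approx -0.008151$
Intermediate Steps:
$Y = 1$
$V{\left(L \right)} = - \frac{\sqrt{5 + L}}{9}$ ($V{\left(L \right)} = - \frac{\sqrt{L + 5}}{9} = - \frac{\sqrt{5 + L}}{9}$)
$O{\left(b \right)} = - \frac{11}{4 b}$ ($O{\left(b \right)} = - \frac{11 \frac{1}{b}}{4} = - \frac{11}{4 b}$)
$K{\left(z \right)} = \left(283 + z\right) \left(- \frac{11}{68} + z\right)$ ($K{\left(z \right)} = \left(z - \frac{11}{4 \cdot 17}\right) \left(z + 283\right) = \left(z - \frac{11}{68}\right) \left(283 + z\right) = \left(- \frac{11}{68} + z\right) \left(283 + z\right) = \left(283 + z\right) \left(- \frac{11}{68} + z\right)$)
$\frac{1}{K{\left(V{\left(Y \right)} \right)}} = \frac{1}{- \frac{3113}{68} + \left(- \frac{\sqrt{5 + 1}}{9}\right)^{2} + \frac{19233 \left(- \frac{\sqrt{5 + 1}}{9}\right)}{68}} = \frac{1}{- \frac{3113}{68} + \left(- \frac{\sqrt{6}}{9}\right)^{2} + \frac{19233 \left(- \frac{\sqrt{6}}{9}\right)}{68}} = \frac{1}{- \frac{3113}{68} + \frac{2}{27} - \frac{2137 \sqrt{6}}{68}} = \frac{1}{- \frac{83915}{1836} - \frac{2137 \sqrt{6}}{68}}$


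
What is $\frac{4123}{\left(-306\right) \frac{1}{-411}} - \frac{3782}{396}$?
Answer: $\frac{9303968}{1683} \approx 5528.2$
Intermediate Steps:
$\frac{4123}{\left(-306\right) \frac{1}{-411}} - \frac{3782}{396} = \frac{4123}{\left(-306\right) \left(- \frac{1}{411}\right)} - \frac{1891}{198} = \frac{4123}{\frac{102}{137}} - \frac{1891}{198} = 4123 \cdot \frac{137}{102} - \frac{1891}{198} = \frac{564851}{102} - \frac{1891}{198} = \frac{9303968}{1683}$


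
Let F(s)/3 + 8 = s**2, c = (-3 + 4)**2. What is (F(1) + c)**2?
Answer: 400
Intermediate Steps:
c = 1 (c = 1**2 = 1)
F(s) = -24 + 3*s**2
(F(1) + c)**2 = ((-24 + 3*1**2) + 1)**2 = ((-24 + 3*1) + 1)**2 = ((-24 + 3) + 1)**2 = (-21 + 1)**2 = (-20)**2 = 400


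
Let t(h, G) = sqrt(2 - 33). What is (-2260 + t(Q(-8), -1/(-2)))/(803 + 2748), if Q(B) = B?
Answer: -2260/3551 + I*sqrt(31)/3551 ≈ -0.63644 + 0.0015679*I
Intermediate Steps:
t(h, G) = I*sqrt(31) (t(h, G) = sqrt(-31) = I*sqrt(31))
(-2260 + t(Q(-8), -1/(-2)))/(803 + 2748) = (-2260 + I*sqrt(31))/(803 + 2748) = (-2260 + I*sqrt(31))/3551 = (-2260 + I*sqrt(31))*(1/3551) = -2260/3551 + I*sqrt(31)/3551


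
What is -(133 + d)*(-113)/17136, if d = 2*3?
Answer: 15707/17136 ≈ 0.91661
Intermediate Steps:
d = 6
-(133 + d)*(-113)/17136 = -(133 + 6)*(-113)/17136 = -139*(-113)/17136 = -(-15707)/17136 = -1*(-15707/17136) = 15707/17136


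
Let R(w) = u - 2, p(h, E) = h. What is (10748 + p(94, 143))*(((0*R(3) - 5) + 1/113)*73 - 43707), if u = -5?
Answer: -53993843046/113 ≈ -4.7782e+8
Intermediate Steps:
R(w) = -7 (R(w) = -5 - 2 = -7)
(10748 + p(94, 143))*(((0*R(3) - 5) + 1/113)*73 - 43707) = (10748 + 94)*(((0*(-7) - 5) + 1/113)*73 - 43707) = 10842*(((0 - 5) + 1/113)*73 - 43707) = 10842*((-5 + 1/113)*73 - 43707) = 10842*(-564/113*73 - 43707) = 10842*(-41172/113 - 43707) = 10842*(-4980063/113) = -53993843046/113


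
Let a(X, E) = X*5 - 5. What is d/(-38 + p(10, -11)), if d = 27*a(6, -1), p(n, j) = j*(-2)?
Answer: -675/16 ≈ -42.188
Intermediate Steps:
p(n, j) = -2*j
a(X, E) = -5 + 5*X (a(X, E) = 5*X - 5 = -5 + 5*X)
d = 675 (d = 27*(-5 + 5*6) = 27*(-5 + 30) = 27*25 = 675)
d/(-38 + p(10, -11)) = 675/(-38 - 2*(-11)) = 675/(-38 + 22) = 675/(-16) = -1/16*675 = -675/16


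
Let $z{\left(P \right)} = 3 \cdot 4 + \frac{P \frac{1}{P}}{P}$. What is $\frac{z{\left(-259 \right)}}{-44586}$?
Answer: $- \frac{3107}{11547774} \approx -0.00026906$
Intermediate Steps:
$z{\left(P \right)} = 12 + \frac{1}{P}$ ($z{\left(P \right)} = 12 + 1 \frac{1}{P} = 12 + \frac{1}{P}$)
$\frac{z{\left(-259 \right)}}{-44586} = \frac{12 + \frac{1}{-259}}{-44586} = \left(12 - \frac{1}{259}\right) \left(- \frac{1}{44586}\right) = \frac{3107}{259} \left(- \frac{1}{44586}\right) = - \frac{3107}{11547774}$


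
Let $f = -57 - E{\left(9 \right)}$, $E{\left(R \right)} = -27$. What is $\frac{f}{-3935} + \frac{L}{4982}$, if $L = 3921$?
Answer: $\frac{3115719}{3920834} \approx 0.79466$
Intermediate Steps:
$f = -30$ ($f = -57 - -27 = -57 + 27 = -30$)
$\frac{f}{-3935} + \frac{L}{4982} = - \frac{30}{-3935} + \frac{3921}{4982} = \left(-30\right) \left(- \frac{1}{3935}\right) + 3921 \cdot \frac{1}{4982} = \frac{6}{787} + \frac{3921}{4982} = \frac{3115719}{3920834}$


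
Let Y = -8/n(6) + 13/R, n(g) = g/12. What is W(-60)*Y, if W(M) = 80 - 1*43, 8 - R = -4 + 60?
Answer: -28897/48 ≈ -602.02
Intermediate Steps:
n(g) = g/12 (n(g) = g*(1/12) = g/12)
R = -48 (R = 8 - (-4 + 60) = 8 - 1*56 = 8 - 56 = -48)
W(M) = 37 (W(M) = 80 - 43 = 37)
Y = -781/48 (Y = -8/((1/12)*6) + 13/(-48) = -8/½ + 13*(-1/48) = -8*2 - 13/48 = -16 - 13/48 = -781/48 ≈ -16.271)
W(-60)*Y = 37*(-781/48) = -28897/48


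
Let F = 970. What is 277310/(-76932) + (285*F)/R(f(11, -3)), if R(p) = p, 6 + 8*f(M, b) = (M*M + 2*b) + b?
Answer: 42528354085/2038698 ≈ 20861.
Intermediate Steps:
f(M, b) = -¾ + M²/8 + 3*b/8 (f(M, b) = -¾ + ((M*M + 2*b) + b)/8 = -¾ + ((M² + 2*b) + b)/8 = -¾ + (M² + 3*b)/8 = -¾ + (M²/8 + 3*b/8) = -¾ + M²/8 + 3*b/8)
277310/(-76932) + (285*F)/R(f(11, -3)) = 277310/(-76932) + (285*970)/(-¾ + (⅛)*11² + (3/8)*(-3)) = 277310*(-1/76932) + 276450/(-¾ + (⅛)*121 - 9/8) = -138655/38466 + 276450/(-¾ + 121/8 - 9/8) = -138655/38466 + 276450/(53/4) = -138655/38466 + 276450*(4/53) = -138655/38466 + 1105800/53 = 42528354085/2038698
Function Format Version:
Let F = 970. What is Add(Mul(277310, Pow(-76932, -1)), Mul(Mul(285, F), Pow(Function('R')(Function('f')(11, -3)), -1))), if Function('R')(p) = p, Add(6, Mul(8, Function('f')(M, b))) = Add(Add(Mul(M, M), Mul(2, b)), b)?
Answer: Rational(42528354085, 2038698) ≈ 20861.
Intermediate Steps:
Function('f')(M, b) = Add(Rational(-3, 4), Mul(Rational(1, 8), Pow(M, 2)), Mul(Rational(3, 8), b)) (Function('f')(M, b) = Add(Rational(-3, 4), Mul(Rational(1, 8), Add(Add(Mul(M, M), Mul(2, b)), b))) = Add(Rational(-3, 4), Mul(Rational(1, 8), Add(Add(Pow(M, 2), Mul(2, b)), b))) = Add(Rational(-3, 4), Mul(Rational(1, 8), Add(Pow(M, 2), Mul(3, b)))) = Add(Rational(-3, 4), Add(Mul(Rational(1, 8), Pow(M, 2)), Mul(Rational(3, 8), b))) = Add(Rational(-3, 4), Mul(Rational(1, 8), Pow(M, 2)), Mul(Rational(3, 8), b)))
Add(Mul(277310, Pow(-76932, -1)), Mul(Mul(285, F), Pow(Function('R')(Function('f')(11, -3)), -1))) = Add(Mul(277310, Pow(-76932, -1)), Mul(Mul(285, 970), Pow(Add(Rational(-3, 4), Mul(Rational(1, 8), Pow(11, 2)), Mul(Rational(3, 8), -3)), -1))) = Add(Mul(277310, Rational(-1, 76932)), Mul(276450, Pow(Add(Rational(-3, 4), Mul(Rational(1, 8), 121), Rational(-9, 8)), -1))) = Add(Rational(-138655, 38466), Mul(276450, Pow(Add(Rational(-3, 4), Rational(121, 8), Rational(-9, 8)), -1))) = Add(Rational(-138655, 38466), Mul(276450, Pow(Rational(53, 4), -1))) = Add(Rational(-138655, 38466), Mul(276450, Rational(4, 53))) = Add(Rational(-138655, 38466), Rational(1105800, 53)) = Rational(42528354085, 2038698)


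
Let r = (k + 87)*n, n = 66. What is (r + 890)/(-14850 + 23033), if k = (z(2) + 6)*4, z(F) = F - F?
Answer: 8216/8183 ≈ 1.0040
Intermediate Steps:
z(F) = 0
k = 24 (k = (0 + 6)*4 = 6*4 = 24)
r = 7326 (r = (24 + 87)*66 = 111*66 = 7326)
(r + 890)/(-14850 + 23033) = (7326 + 890)/(-14850 + 23033) = 8216/8183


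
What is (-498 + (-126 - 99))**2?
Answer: 522729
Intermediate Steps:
(-498 + (-126 - 99))**2 = (-498 - 225)**2 = (-723)**2 = 522729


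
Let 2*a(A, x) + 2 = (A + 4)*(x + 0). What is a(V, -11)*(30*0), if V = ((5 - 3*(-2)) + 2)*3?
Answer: 0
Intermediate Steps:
V = 39 (V = ((5 + 6) + 2)*3 = (11 + 2)*3 = 13*3 = 39)
a(A, x) = -1 + x*(4 + A)/2 (a(A, x) = -1 + ((A + 4)*(x + 0))/2 = -1 + ((4 + A)*x)/2 = -1 + (x*(4 + A))/2 = -1 + x*(4 + A)/2)
a(V, -11)*(30*0) = (-1 + 2*(-11) + (½)*39*(-11))*(30*0) = (-1 - 22 - 429/2)*0 = -475/2*0 = 0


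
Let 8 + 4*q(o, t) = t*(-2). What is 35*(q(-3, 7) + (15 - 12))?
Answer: -175/2 ≈ -87.500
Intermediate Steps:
q(o, t) = -2 - t/2 (q(o, t) = -2 + (t*(-2))/4 = -2 + (-2*t)/4 = -2 - t/2)
35*(q(-3, 7) + (15 - 12)) = 35*((-2 - ½*7) + (15 - 12)) = 35*((-2 - 7/2) + 3) = 35*(-11/2 + 3) = 35*(-5/2) = -175/2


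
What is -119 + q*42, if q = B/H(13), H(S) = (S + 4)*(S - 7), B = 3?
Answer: -2002/17 ≈ -117.76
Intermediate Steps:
H(S) = (-7 + S)*(4 + S) (H(S) = (4 + S)*(-7 + S) = (-7 + S)*(4 + S))
q = 1/34 (q = 3/(-28 + 13² - 3*13) = 3/(-28 + 169 - 39) = 3/102 = 3*(1/102) = 1/34 ≈ 0.029412)
-119 + q*42 = -119 + (1/34)*42 = -119 + 21/17 = -2002/17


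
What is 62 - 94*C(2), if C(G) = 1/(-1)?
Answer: 156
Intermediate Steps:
C(G) = -1
62 - 94*C(2) = 62 - 94*(-1) = 62 + 94 = 156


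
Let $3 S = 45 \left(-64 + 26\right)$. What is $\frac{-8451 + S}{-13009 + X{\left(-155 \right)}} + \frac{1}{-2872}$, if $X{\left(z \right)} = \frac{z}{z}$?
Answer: $\frac{1078971}{1556624} \approx 0.69315$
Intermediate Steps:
$X{\left(z \right)} = 1$
$S = -570$ ($S = \frac{45 \left(-64 + 26\right)}{3} = \frac{45 \left(-38\right)}{3} = \frac{1}{3} \left(-1710\right) = -570$)
$\frac{-8451 + S}{-13009 + X{\left(-155 \right)}} + \frac{1}{-2872} = \frac{-8451 - 570}{-13009 + 1} + \frac{1}{-2872} = - \frac{9021}{-13008} - \frac{1}{2872} = \left(-9021\right) \left(- \frac{1}{13008}\right) - \frac{1}{2872} = \frac{3007}{4336} - \frac{1}{2872} = \frac{1078971}{1556624}$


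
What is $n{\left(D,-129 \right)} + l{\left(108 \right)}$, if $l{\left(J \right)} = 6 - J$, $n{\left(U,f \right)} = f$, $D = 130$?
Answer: $-231$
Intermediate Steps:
$n{\left(D,-129 \right)} + l{\left(108 \right)} = -129 + \left(6 - 108\right) = -129 - 102 = -231$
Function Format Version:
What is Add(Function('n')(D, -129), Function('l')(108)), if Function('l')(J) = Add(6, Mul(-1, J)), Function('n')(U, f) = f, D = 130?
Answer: -231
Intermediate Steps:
Add(Function('n')(D, -129), Function('l')(108)) = Add(-129, Add(6, Mul(-1, 108))) = Add(-129, Add(6, -108)) = Add(-129, -102) = -231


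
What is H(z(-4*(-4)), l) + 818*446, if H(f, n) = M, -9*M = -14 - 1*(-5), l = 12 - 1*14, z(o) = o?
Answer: 364829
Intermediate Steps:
l = -2 (l = 12 - 14 = -2)
M = 1 (M = -(-14 - 1*(-5))/9 = -(-14 + 5)/9 = -⅑*(-9) = 1)
H(f, n) = 1
H(z(-4*(-4)), l) + 818*446 = 1 + 818*446 = 1 + 364828 = 364829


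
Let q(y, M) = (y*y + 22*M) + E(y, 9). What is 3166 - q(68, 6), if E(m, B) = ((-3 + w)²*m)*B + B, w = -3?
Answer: -23631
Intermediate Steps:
E(m, B) = B + 36*B*m (E(m, B) = ((-3 - 3)²*m)*B + B = ((-6)²*m)*B + B = (36*m)*B + B = 36*B*m + B = B + 36*B*m)
q(y, M) = 9 + y² + 22*M + 324*y (q(y, M) = (y*y + 22*M) + 9*(1 + 36*y) = (y² + 22*M) + (9 + 324*y) = 9 + y² + 22*M + 324*y)
3166 - q(68, 6) = 3166 - (9 + 68² + 22*6 + 324*68) = 3166 - (9 + 4624 + 132 + 22032) = 3166 - 1*26797 = 3166 - 26797 = -23631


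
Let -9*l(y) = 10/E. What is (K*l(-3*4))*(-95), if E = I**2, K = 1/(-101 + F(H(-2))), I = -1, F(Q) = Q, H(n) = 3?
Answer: -475/441 ≈ -1.0771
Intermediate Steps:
K = -1/98 (K = 1/(-101 + 3) = 1/(-98) = -1/98 ≈ -0.010204)
E = 1 (E = (-1)**2 = 1)
l(y) = -10/9 (l(y) = -10/(9*1) = -10/9)
(K*l(-3*4))*(-95) = -1/98*(-10/9)*(-95) = (5/441)*(-95) = -475/441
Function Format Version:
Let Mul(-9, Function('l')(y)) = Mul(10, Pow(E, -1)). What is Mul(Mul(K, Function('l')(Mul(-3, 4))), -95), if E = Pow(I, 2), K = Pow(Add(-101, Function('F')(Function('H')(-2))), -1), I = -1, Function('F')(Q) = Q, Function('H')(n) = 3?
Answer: Rational(-475, 441) ≈ -1.0771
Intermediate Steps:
K = Rational(-1, 98) (K = Pow(Add(-101, 3), -1) = Pow(-98, -1) = Rational(-1, 98) ≈ -0.010204)
E = 1 (E = Pow(-1, 2) = 1)
Function('l')(y) = Rational(-10, 9) (Function('l')(y) = Mul(Rational(-1, 9), Mul(10, Pow(1, -1))) = Mul(Rational(-1, 9), Mul(10, 1)) = Mul(Rational(-1, 9), 10) = Rational(-10, 9))
Mul(Mul(K, Function('l')(Mul(-3, 4))), -95) = Mul(Mul(Rational(-1, 98), Rational(-10, 9)), -95) = Mul(Rational(5, 441), -95) = Rational(-475, 441)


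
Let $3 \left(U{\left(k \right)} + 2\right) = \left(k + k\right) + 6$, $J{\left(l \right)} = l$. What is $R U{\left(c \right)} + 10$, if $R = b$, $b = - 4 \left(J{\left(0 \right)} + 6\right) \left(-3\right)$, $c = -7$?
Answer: $-326$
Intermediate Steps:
$U{\left(k \right)} = \frac{2 k}{3}$ ($U{\left(k \right)} = -2 + \frac{\left(k + k\right) + 6}{3} = -2 + \frac{2 k + 6}{3} = -2 + \frac{6 + 2 k}{3} = -2 + \left(2 + \frac{2 k}{3}\right) = \frac{2 k}{3}$)
$b = 72$ ($b = - 4 \left(0 + 6\right) \left(-3\right) = \left(-4\right) 6 \left(-3\right) = \left(-24\right) \left(-3\right) = 72$)
$R = 72$
$R U{\left(c \right)} + 10 = 72 \cdot \frac{2}{3} \left(-7\right) + 10 = 72 \left(- \frac{14}{3}\right) + 10 = -336 + 10 = -326$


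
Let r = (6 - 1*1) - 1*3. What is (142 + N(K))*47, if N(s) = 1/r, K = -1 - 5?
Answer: 13395/2 ≈ 6697.5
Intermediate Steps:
r = 2 (r = (6 - 1) - 3 = 5 - 3 = 2)
K = -6
N(s) = ½ (N(s) = 1/2 = ½)
(142 + N(K))*47 = (142 + ½)*47 = (285/2)*47 = 13395/2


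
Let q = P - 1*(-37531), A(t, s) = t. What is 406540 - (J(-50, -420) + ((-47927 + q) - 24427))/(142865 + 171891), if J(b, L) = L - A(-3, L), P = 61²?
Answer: 127960935759/314756 ≈ 4.0654e+5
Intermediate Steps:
P = 3721
J(b, L) = 3 + L (J(b, L) = L - 1*(-3) = L + 3 = 3 + L)
q = 41252 (q = 3721 - 1*(-37531) = 3721 + 37531 = 41252)
406540 - (J(-50, -420) + ((-47927 + q) - 24427))/(142865 + 171891) = 406540 - ((3 - 420) + ((-47927 + 41252) - 24427))/(142865 + 171891) = 406540 - (-417 + (-6675 - 24427))/314756 = 406540 - (-417 - 31102)/314756 = 406540 - (-31519)/314756 = 406540 - 1*(-31519/314756) = 406540 + 31519/314756 = 127960935759/314756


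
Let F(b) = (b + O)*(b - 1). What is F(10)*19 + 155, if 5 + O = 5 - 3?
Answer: 1352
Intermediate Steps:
O = -3 (O = -5 + (5 - 3) = -5 + 2 = -3)
F(b) = (-1 + b)*(-3 + b) (F(b) = (b - 3)*(b - 1) = (-3 + b)*(-1 + b) = (-1 + b)*(-3 + b))
F(10)*19 + 155 = (3 + 10² - 4*10)*19 + 155 = (3 + 100 - 40)*19 + 155 = 63*19 + 155 = 1197 + 155 = 1352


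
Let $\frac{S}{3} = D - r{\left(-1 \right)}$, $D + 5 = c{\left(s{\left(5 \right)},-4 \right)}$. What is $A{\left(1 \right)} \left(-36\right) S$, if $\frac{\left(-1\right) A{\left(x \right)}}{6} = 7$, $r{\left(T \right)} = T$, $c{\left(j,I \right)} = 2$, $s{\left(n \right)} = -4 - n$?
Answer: $-9072$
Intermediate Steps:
$D = -3$ ($D = -5 + 2 = -3$)
$A{\left(x \right)} = -42$ ($A{\left(x \right)} = \left(-6\right) 7 = -42$)
$S = -6$ ($S = 3 \left(-3 - -1\right) = 3 \left(-3 + 1\right) = 3 \left(-2\right) = -6$)
$A{\left(1 \right)} \left(-36\right) S = \left(-42\right) \left(-36\right) \left(-6\right) = 1512 \left(-6\right) = -9072$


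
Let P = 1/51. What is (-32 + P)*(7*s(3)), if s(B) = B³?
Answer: -102753/17 ≈ -6044.3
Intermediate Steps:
P = 1/51 ≈ 0.019608
(-32 + P)*(7*s(3)) = (-32 + 1/51)*(7*3³) = -11417*27/51 = -1631/51*189 = -102753/17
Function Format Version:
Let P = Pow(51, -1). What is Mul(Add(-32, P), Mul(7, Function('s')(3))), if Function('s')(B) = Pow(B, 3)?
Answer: Rational(-102753, 17) ≈ -6044.3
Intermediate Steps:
P = Rational(1, 51) ≈ 0.019608
Mul(Add(-32, P), Mul(7, Function('s')(3))) = Mul(Add(-32, Rational(1, 51)), Mul(7, Pow(3, 3))) = Mul(Rational(-1631, 51), Mul(7, 27)) = Mul(Rational(-1631, 51), 189) = Rational(-102753, 17)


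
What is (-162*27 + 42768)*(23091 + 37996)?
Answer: 2345374278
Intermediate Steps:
(-162*27 + 42768)*(23091 + 37996) = (-4374 + 42768)*61087 = 38394*61087 = 2345374278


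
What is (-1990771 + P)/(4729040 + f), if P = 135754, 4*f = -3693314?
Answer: -1236678/2537141 ≈ -0.48743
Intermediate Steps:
f = -1846657/2 (f = (1/4)*(-3693314) = -1846657/2 ≈ -9.2333e+5)
(-1990771 + P)/(4729040 + f) = (-1990771 + 135754)/(4729040 - 1846657/2) = -1855017/7611423/2 = -1855017*2/7611423 = -1236678/2537141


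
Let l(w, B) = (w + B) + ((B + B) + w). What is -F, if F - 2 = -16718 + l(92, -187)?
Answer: 17093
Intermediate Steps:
l(w, B) = 2*w + 3*B (l(w, B) = (B + w) + (2*B + w) = (B + w) + (w + 2*B) = 2*w + 3*B)
F = -17093 (F = 2 + (-16718 + (2*92 + 3*(-187))) = 2 + (-16718 + (184 - 561)) = 2 + (-16718 - 377) = 2 - 17095 = -17093)
-F = -1*(-17093) = 17093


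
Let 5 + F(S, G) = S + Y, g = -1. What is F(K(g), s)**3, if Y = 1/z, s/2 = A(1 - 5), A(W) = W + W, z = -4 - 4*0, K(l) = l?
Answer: -15625/64 ≈ -244.14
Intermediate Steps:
z = -4 (z = -4 + 0 = -4)
A(W) = 2*W
s = -16 (s = 2*(2*(1 - 5)) = 2*(2*(-4)) = 2*(-8) = -16)
Y = -1/4 (Y = 1/(-4) = -1/4 ≈ -0.25000)
F(S, G) = -21/4 + S (F(S, G) = -5 + (S - 1/4) = -5 + (-1/4 + S) = -21/4 + S)
F(K(g), s)**3 = (-21/4 - 1)**3 = (-25/4)**3 = -15625/64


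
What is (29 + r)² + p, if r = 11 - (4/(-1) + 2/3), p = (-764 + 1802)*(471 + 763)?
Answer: 11544928/9 ≈ 1.2828e+6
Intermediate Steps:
p = 1280892 (p = 1038*1234 = 1280892)
r = 43/3 (r = 11 - (4*(-1) + 2*(⅓)) = 11 - (-4 + ⅔) = 11 - 1*(-10/3) = 11 + 10/3 = 43/3 ≈ 14.333)
(29 + r)² + p = (29 + 43/3)² + 1280892 = (130/3)² + 1280892 = 16900/9 + 1280892 = 11544928/9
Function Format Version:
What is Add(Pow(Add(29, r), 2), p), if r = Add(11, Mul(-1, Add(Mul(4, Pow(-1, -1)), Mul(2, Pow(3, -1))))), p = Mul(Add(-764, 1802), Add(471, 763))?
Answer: Rational(11544928, 9) ≈ 1.2828e+6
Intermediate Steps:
p = 1280892 (p = Mul(1038, 1234) = 1280892)
r = Rational(43, 3) (r = Add(11, Mul(-1, Add(Mul(4, -1), Mul(2, Rational(1, 3))))) = Add(11, Mul(-1, Add(-4, Rational(2, 3)))) = Add(11, Mul(-1, Rational(-10, 3))) = Add(11, Rational(10, 3)) = Rational(43, 3) ≈ 14.333)
Add(Pow(Add(29, r), 2), p) = Add(Pow(Add(29, Rational(43, 3)), 2), 1280892) = Add(Pow(Rational(130, 3), 2), 1280892) = Add(Rational(16900, 9), 1280892) = Rational(11544928, 9)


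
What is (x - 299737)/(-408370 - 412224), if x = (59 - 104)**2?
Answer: 6472/17839 ≈ 0.36280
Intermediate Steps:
x = 2025 (x = (-45)**2 = 2025)
(x - 299737)/(-408370 - 412224) = (2025 - 299737)/(-408370 - 412224) = -297712/(-820594) = -297712*(-1/820594) = 6472/17839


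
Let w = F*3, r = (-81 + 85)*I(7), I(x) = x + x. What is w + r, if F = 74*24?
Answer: 5384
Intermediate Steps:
I(x) = 2*x
F = 1776
r = 56 (r = (-81 + 85)*(2*7) = 4*14 = 56)
w = 5328 (w = 1776*3 = 5328)
w + r = 5328 + 56 = 5384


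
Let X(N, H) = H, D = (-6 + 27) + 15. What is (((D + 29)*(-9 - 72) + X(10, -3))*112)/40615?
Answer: -590016/40615 ≈ -14.527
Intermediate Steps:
D = 36 (D = 21 + 15 = 36)
(((D + 29)*(-9 - 72) + X(10, -3))*112)/40615 = (((36 + 29)*(-9 - 72) - 3)*112)/40615 = ((65*(-81) - 3)*112)*(1/40615) = ((-5265 - 3)*112)*(1/40615) = -5268*112*(1/40615) = -590016*1/40615 = -590016/40615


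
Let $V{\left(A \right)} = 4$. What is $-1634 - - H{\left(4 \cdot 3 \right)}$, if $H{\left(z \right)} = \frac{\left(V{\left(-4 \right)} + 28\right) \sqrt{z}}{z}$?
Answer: $-1634 + \frac{16 \sqrt{3}}{3} \approx -1624.8$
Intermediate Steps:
$H{\left(z \right)} = \frac{32}{\sqrt{z}}$ ($H{\left(z \right)} = \frac{\left(4 + 28\right) \sqrt{z}}{z} = \frac{32 \sqrt{z}}{z} = \frac{32}{\sqrt{z}}$)
$-1634 - - H{\left(4 \cdot 3 \right)} = -1634 - - \frac{32}{2 \sqrt{3}} = -1634 - - 32 \frac{\sqrt{3}}{6} = -1634 - - \frac{16 \sqrt{3}}{3} = -1634 + \frac{16 \sqrt{3}}{3}$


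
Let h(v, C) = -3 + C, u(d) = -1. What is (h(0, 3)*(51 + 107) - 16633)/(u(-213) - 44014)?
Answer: 16633/44015 ≈ 0.37789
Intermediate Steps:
(h(0, 3)*(51 + 107) - 16633)/(u(-213) - 44014) = ((-3 + 3)*(51 + 107) - 16633)/(-1 - 44014) = (0*158 - 16633)/(-44015) = (0 - 16633)*(-1/44015) = -16633*(-1/44015) = 16633/44015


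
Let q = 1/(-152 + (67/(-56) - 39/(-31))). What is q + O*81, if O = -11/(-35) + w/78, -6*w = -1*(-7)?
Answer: 2327199727/96010460 ≈ 24.239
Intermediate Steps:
q = -1736/263765 (q = 1/(-152 + (67*(-1/56) - 39*(-1/31))) = 1/(-152 + (-67/56 + 39/31)) = 1/(-152 + 107/1736) = 1/(-263765/1736) = -1736/263765 ≈ -0.0065816)
w = -7/6 (w = -(-1)*(-7)/6 = -⅙*7 = -7/6 ≈ -1.1667)
O = 4903/16380 (O = -11/(-35) - 7/6/78 = -11*(-1/35) - 7/6*1/78 = 11/35 - 7/468 = 4903/16380 ≈ 0.29933)
q + O*81 = -1736/263765 + (4903/16380)*81 = -1736/263765 + 44127/1820 = 2327199727/96010460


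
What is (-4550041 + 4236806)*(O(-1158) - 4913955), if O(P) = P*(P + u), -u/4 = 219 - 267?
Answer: 1188829252845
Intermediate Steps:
u = 192 (u = -4*(219 - 267) = -4*(-48) = 192)
O(P) = P*(192 + P) (O(P) = P*(P + 192) = P*(192 + P))
(-4550041 + 4236806)*(O(-1158) - 4913955) = (-4550041 + 4236806)*(-1158*(192 - 1158) - 4913955) = -313235*(-1158*(-966) - 4913955) = -313235*(1118628 - 4913955) = -313235*(-3795327) = 1188829252845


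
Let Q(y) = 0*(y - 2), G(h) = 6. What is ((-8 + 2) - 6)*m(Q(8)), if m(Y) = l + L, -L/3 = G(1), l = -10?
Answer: 336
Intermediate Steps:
L = -18 (L = -3*6 = -18)
Q(y) = 0 (Q(y) = 0*(-2 + y) = 0)
m(Y) = -28 (m(Y) = -10 - 18 = -28)
((-8 + 2) - 6)*m(Q(8)) = ((-8 + 2) - 6)*(-28) = (-6 - 6)*(-28) = -12*(-28) = 336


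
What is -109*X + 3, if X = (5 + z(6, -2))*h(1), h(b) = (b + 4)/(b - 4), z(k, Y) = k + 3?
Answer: 7639/3 ≈ 2546.3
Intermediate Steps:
z(k, Y) = 3 + k
h(b) = (4 + b)/(-4 + b)
X = -70/3 (X = (5 + (3 + 6))*((4 + 1)/(-4 + 1)) = (5 + 9)*(5/(-3)) = 14*(-⅓*5) = 14*(-5/3) = -70/3 ≈ -23.333)
-109*X + 3 = -109*(-70/3) + 3 = 7630/3 + 3 = 7639/3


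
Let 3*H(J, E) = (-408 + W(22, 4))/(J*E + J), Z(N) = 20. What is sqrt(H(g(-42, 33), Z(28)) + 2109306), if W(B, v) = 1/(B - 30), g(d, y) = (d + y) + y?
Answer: sqrt(535797404331)/504 ≈ 1452.3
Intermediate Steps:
g(d, y) = d + 2*y
W(B, v) = 1/(-30 + B)
H(J, E) = -3265/(24*(J + E*J)) (H(J, E) = ((-408 + 1/(-30 + 22))/(J*E + J))/3 = ((-408 + 1/(-8))/(E*J + J))/3 = ((-408 - 1/8)/(J + E*J))/3 = (-3265/(8*(J + E*J)))/3 = -3265/(24*(J + E*J)))
sqrt(H(g(-42, 33), Z(28)) + 2109306) = sqrt(-3265/(24*(-42 + 2*33)*(1 + 20)) + 2109306) = sqrt(-3265/24/((-42 + 66)*21) + 2109306) = sqrt(-3265/24*1/21/24 + 2109306) = sqrt(-3265/24*1/24*1/21 + 2109306) = sqrt(-3265/12096 + 2109306) = sqrt(25514162111/12096) = sqrt(535797404331)/504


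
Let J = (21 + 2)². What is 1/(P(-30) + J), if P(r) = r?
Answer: 1/499 ≈ 0.0020040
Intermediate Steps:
J = 529 (J = 23² = 529)
1/(P(-30) + J) = 1/(-30 + 529) = 1/499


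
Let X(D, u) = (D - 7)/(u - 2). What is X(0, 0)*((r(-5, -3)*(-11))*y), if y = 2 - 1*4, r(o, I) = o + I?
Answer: -616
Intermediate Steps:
r(o, I) = I + o
X(D, u) = (-7 + D)/(-2 + u)
y = -2 (y = 2 - 4 = -2)
X(0, 0)*((r(-5, -3)*(-11))*y) = ((-7 + 0)/(-2 + 0))*(((-3 - 5)*(-11))*(-2)) = (-7/(-2))*(-8*(-11)*(-2)) = (-1/2*(-7))*(88*(-2)) = (7/2)*(-176) = -616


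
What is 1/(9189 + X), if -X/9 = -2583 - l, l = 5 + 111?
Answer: 1/33480 ≈ 2.9869e-5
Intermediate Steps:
l = 116
X = 24291 (X = -9*(-2583 - 1*116) = -9*(-2583 - 116) = -9*(-2699) = 24291)
1/(9189 + X) = 1/(9189 + 24291) = 1/33480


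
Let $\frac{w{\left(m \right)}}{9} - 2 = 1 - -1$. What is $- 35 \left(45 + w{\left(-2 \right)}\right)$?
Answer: $-2835$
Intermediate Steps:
$w{\left(m \right)} = 36$ ($w{\left(m \right)} = 18 + 9 \left(1 - -1\right) = 18 + 9 \left(1 + 1\right) = 18 + 9 \cdot 2 = 18 + 18 = 36$)
$- 35 \left(45 + w{\left(-2 \right)}\right) = - 35 \left(45 + 36\right) = \left(-35\right) 81 = -2835$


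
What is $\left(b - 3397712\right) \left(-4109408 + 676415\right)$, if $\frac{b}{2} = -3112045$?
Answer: $33031578913386$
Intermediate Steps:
$b = -6224090$ ($b = 2 \left(-3112045\right) = -6224090$)
$\left(b - 3397712\right) \left(-4109408 + 676415\right) = \left(-6224090 - 3397712\right) \left(-4109408 + 676415\right) = \left(-9621802\right) \left(-3432993\right) = 33031578913386$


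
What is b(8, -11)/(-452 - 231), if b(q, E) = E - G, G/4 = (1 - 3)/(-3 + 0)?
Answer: 41/2049 ≈ 0.020010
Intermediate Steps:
G = 8/3 (G = 4*((1 - 3)/(-3 + 0)) = 4*(-2/(-3)) = 4*(-2*(-⅓)) = 4*(⅔) = 8/3 ≈ 2.6667)
b(q, E) = -8/3 + E (b(q, E) = E - 1*8/3 = E - 8/3 = -8/3 + E)
b(8, -11)/(-452 - 231) = (-8/3 - 11)/(-452 - 231) = -41/3/(-683) = -1/683*(-41/3) = 41/2049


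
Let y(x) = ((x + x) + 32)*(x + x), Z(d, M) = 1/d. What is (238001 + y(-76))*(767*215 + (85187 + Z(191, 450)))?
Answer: 12240010673093/191 ≈ 6.4084e+10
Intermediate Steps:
y(x) = 2*x*(32 + 2*x) (y(x) = (2*x + 32)*(2*x) = (32 + 2*x)*(2*x) = 2*x*(32 + 2*x))
(238001 + y(-76))*(767*215 + (85187 + Z(191, 450))) = (238001 + 4*(-76)*(16 - 76))*(767*215 + (85187 + 1/191)) = (238001 + 4*(-76)*(-60))*(164905 + (85187 + 1/191)) = (238001 + 18240)*(164905 + 16270718/191) = 256241*(47767573/191) = 12240010673093/191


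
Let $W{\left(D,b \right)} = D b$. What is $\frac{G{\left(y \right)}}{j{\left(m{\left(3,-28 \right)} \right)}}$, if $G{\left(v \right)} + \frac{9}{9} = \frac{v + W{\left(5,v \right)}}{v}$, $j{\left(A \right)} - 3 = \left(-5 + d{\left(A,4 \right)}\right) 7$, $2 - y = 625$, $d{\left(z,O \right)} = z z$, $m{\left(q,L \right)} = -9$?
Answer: $\frac{1}{107} \approx 0.0093458$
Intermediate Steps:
$d{\left(z,O \right)} = z^{2}$
$y = -623$ ($y = 2 - 625 = -623$)
$j{\left(A \right)} = -32 + 7 A^{2}$ ($j{\left(A \right)} = 3 + \left(-5 + A^{2}\right) 7 = 3 + \left(-35 + 7 A^{2}\right) = -32 + 7 A^{2}$)
$G{\left(v \right)} = 5$ ($G{\left(v \right)} = -1 + \frac{v + 5 v}{v} = -1 + \frac{6 v}{v} = -1 + 6 = 5$)
$\frac{G{\left(y \right)}}{j{\left(m{\left(3,-28 \right)} \right)}} = \frac{5}{-32 + 7 \left(-9\right)^{2}} = \frac{5}{-32 + 7 \cdot 81} = \frac{5}{-32 + 567} = \frac{5}{535} = 5 \cdot \frac{1}{535} = \frac{1}{107}$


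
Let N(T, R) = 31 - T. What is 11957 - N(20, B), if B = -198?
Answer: 11946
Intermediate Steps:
11957 - N(20, B) = 11957 - (31 - 1*20) = 11957 - (31 - 20) = 11957 - 1*11 = 11957 - 11 = 11946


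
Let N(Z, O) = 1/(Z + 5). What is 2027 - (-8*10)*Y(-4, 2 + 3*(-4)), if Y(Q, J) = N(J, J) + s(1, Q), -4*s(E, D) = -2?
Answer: 2051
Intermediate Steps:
N(Z, O) = 1/(5 + Z)
s(E, D) = 1/2 (s(E, D) = -1/4*(-2) = 1/2)
Y(Q, J) = 1/2 + 1/(5 + J) (Y(Q, J) = 1/(5 + J) + 1/2 = 1/2 + 1/(5 + J))
2027 - (-8*10)*Y(-4, 2 + 3*(-4)) = 2027 - (-8*10)*(7 + (2 + 3*(-4)))/(2*(5 + (2 + 3*(-4)))) = 2027 - (-80)*(7 + (2 - 12))/(2*(5 + (2 - 12))) = 2027 - (-80)*(7 - 10)/(2*(5 - 10)) = 2027 - (-80)*(1/2)*(-3)/(-5) = 2027 - (-80)*(1/2)*(-1/5)*(-3) = 2027 - (-80)*3/10 = 2027 - 1*(-24) = 2027 + 24 = 2051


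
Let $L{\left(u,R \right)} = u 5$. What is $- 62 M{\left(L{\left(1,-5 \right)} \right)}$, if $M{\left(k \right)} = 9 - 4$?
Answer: $-310$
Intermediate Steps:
$L{\left(u,R \right)} = 5 u$
$M{\left(k \right)} = 5$ ($M{\left(k \right)} = 9 - 4 = 5$)
$- 62 M{\left(L{\left(1,-5 \right)} \right)} = \left(-62\right) 5 = -310$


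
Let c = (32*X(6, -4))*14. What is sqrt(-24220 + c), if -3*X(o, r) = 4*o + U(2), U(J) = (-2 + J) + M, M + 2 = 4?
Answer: 2*I*sqrt(63231)/3 ≈ 167.64*I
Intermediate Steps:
M = 2 (M = -2 + 4 = 2)
U(J) = J (U(J) = (-2 + J) + 2 = J)
X(o, r) = -2/3 - 4*o/3 (X(o, r) = -(4*o + 2)/3 = -(2 + 4*o)/3 = -2/3 - 4*o/3)
c = -11648/3 (c = (32*(-2/3 - 4/3*6))*14 = (32*(-2/3 - 8))*14 = (32*(-26/3))*14 = -832/3*14 = -11648/3 ≈ -3882.7)
sqrt(-24220 + c) = sqrt(-24220 - 11648/3) = sqrt(-84308/3) = 2*I*sqrt(63231)/3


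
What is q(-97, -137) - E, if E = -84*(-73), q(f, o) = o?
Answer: -6269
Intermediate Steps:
E = 6132
q(-97, -137) - E = -137 - 1*6132 = -137 - 6132 = -6269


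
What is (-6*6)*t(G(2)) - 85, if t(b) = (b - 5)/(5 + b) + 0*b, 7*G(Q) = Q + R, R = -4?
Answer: -491/11 ≈ -44.636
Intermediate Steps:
G(Q) = -4/7 + Q/7 (G(Q) = (Q - 4)/7 = (-4 + Q)/7 = -4/7 + Q/7)
t(b) = (-5 + b)/(5 + b) (t(b) = (-5 + b)/(5 + b) + 0 = (-5 + b)/(5 + b))
(-6*6)*t(G(2)) - 85 = (-6*6)*((-5 + (-4/7 + (⅐)*2))/(5 + (-4/7 + (⅐)*2))) - 85 = -36*(-5 + (-4/7 + 2/7))/(5 + (-4/7 + 2/7)) - 85 = -36*(-5 - 2/7)/(5 - 2/7) - 85 = -36*(-37)/(33/7*7) - 85 = -84*(-37)/(11*7) - 85 = -36*(-37/33) - 85 = 444/11 - 85 = -491/11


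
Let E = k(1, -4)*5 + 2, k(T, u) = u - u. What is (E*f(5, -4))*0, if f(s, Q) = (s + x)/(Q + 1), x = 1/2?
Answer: 0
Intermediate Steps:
x = ½ (x = 1*(½) = ½ ≈ 0.50000)
f(s, Q) = (½ + s)/(1 + Q) (f(s, Q) = (s + ½)/(Q + 1) = (½ + s)/(1 + Q))
k(T, u) = 0
E = 2 (E = 0*5 + 2 = 0 + 2 = 2)
(E*f(5, -4))*0 = (2*((½ + 5)/(1 - 4)))*0 = (2*((11/2)/(-3)))*0 = (2*(-⅓*11/2))*0 = (2*(-11/6))*0 = -11/3*0 = 0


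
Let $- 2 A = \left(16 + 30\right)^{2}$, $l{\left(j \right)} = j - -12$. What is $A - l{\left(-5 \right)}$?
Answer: $-1065$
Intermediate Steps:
$l{\left(j \right)} = 12 + j$ ($l{\left(j \right)} = j + 12 = 12 + j$)
$A = -1058$ ($A = - \frac{\left(16 + 30\right)^{2}}{2} = - \frac{46^{2}}{2} = \left(- \frac{1}{2}\right) 2116 = -1058$)
$A - l{\left(-5 \right)} = -1058 - \left(12 - 5\right) = -1058 - 7 = -1065$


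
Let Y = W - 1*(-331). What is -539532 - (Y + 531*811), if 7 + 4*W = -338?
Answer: -3881671/4 ≈ -9.7042e+5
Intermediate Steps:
W = -345/4 (W = -7/4 + (¼)*(-338) = -7/4 - 169/2 = -345/4 ≈ -86.250)
Y = 979/4 (Y = -345/4 - 1*(-331) = -345/4 + 331 = 979/4 ≈ 244.75)
-539532 - (Y + 531*811) = -539532 - (979/4 + 531*811) = -539532 - (979/4 + 430641) = -539532 - 1*1723543/4 = -539532 - 1723543/4 = -3881671/4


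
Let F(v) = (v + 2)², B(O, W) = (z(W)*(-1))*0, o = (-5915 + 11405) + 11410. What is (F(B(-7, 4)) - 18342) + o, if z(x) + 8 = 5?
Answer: -1438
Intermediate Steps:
o = 16900 (o = 5490 + 11410 = 16900)
z(x) = -3 (z(x) = -8 + 5 = -3)
B(O, W) = 0 (B(O, W) = -3*(-1)*0 = 3*0 = 0)
F(v) = (2 + v)²
(F(B(-7, 4)) - 18342) + o = ((2 + 0)² - 18342) + 16900 = (2² - 18342) + 16900 = (4 - 18342) + 16900 = -18338 + 16900 = -1438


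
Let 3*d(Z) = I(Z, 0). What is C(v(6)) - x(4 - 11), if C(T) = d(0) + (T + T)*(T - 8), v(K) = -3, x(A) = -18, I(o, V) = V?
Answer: 84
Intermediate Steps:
d(Z) = 0 (d(Z) = (⅓)*0 = 0)
C(T) = 2*T*(-8 + T) (C(T) = 0 + (T + T)*(T - 8) = 0 + (2*T)*(-8 + T) = 0 + 2*T*(-8 + T) = 2*T*(-8 + T))
C(v(6)) - x(4 - 11) = 2*(-3)*(-8 - 3) - 1*(-18) = 2*(-3)*(-11) + 18 = 66 + 18 = 84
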